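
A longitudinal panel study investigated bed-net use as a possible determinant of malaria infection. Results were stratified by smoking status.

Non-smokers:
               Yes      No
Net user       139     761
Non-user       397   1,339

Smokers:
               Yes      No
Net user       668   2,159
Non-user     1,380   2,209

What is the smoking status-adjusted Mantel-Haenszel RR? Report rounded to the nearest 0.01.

RR_MH = Σ(aᵢ·n₀ᵢ/nᵢ) / Σ(cᵢ·n₁ᵢ/nᵢ), with n₁ᵢ = aᵢ+bᵢ (exposed), n₀ᵢ = cᵢ+dᵢ (unexposed), nᵢ = n₁ᵢ+n₀ᵢ.
Stratum 1 (Non-smokers): n₁ = 900, n₀ = 1736, n = 2636; a·n₀/n = 139·1736/2636 = 91.5417; c·n₁/n = 397·900/2636 = 135.5463
Stratum 2 (Smokers): n₁ = 2827, n₀ = 3589, n = 6416; a·n₀/n = 668·3589/6416 = 373.6677; c·n₁/n = 1380·2827/6416 = 608.0517
RR_MH = (91.5417 + 373.6677) / (135.5463 + 608.0517) = 465.2094 / 743.5980 = 0.62562

0.63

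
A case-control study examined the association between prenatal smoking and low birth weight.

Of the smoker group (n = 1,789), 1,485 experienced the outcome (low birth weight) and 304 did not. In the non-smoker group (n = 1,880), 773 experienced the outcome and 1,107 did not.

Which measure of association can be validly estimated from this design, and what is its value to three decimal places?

6.996

From the description: a = 1485, b = 304, c = 773, d = 1107.
This is a case-control study: participants were sampled on outcome status, so risks in the source population cannot be estimated directly — relative risk is not valid here. The odds ratio is the appropriate measure.
OR = (a·d)/(b·c) = (1485 × 1107) / (304 × 773) = 1643895 / 234992 = 6.99554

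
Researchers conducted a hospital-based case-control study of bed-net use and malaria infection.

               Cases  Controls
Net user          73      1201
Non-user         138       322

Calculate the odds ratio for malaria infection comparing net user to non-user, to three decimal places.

Cells: a = 73, b = 1201, c = 138, d = 322.
OR = (a·d)/(b·c) = (73 × 322) / (1201 × 138) = 23506 / 165738 = 0.14183
Exposure is associated with lower odds of malaria infection (OR = 0.14 < 1).

0.142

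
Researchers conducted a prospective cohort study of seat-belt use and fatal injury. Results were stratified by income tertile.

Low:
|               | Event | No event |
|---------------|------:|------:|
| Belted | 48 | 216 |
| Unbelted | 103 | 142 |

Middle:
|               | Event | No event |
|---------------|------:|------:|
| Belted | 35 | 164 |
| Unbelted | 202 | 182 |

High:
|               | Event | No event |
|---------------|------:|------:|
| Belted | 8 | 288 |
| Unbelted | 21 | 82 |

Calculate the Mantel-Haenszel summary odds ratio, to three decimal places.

OR_MH = Σ(aᵢdᵢ/nᵢ) / Σ(bᵢcᵢ/nᵢ), where nᵢ is the stratum total.
Stratum 1 (Low): n = 509; a·d/n = 48·142/509 = 13.3910; b·c/n = 216·103/509 = 43.7092
Stratum 2 (Middle): n = 583; a·d/n = 35·182/583 = 10.9262; b·c/n = 164·202/583 = 56.8233
Stratum 3 (High): n = 399; a·d/n = 8·82/399 = 1.6441; b·c/n = 288·21/399 = 15.1579
OR_MH = (13.3910 + 10.9262 + 1.6441) / (43.7092 + 56.8233 + 15.1579) = 25.9613 / 115.6905 = 0.22440

0.224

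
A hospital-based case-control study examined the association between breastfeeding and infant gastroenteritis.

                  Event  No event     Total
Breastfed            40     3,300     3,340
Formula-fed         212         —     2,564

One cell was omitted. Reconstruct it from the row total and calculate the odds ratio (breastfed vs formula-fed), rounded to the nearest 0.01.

The missing cell is in the unexposed row: 2564 − 212 = 2352.
So a = 40, b = 3300, c = 212, d = 2352.
OR = (a·d)/(b·c) = (40 × 2352) / (3300 × 212) = 94080 / 699600 = 0.13448

0.13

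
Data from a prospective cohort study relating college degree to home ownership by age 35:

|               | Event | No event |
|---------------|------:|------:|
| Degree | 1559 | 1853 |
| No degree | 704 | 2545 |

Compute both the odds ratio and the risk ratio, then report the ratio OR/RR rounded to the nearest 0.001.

Cells: a = 1559, b = 1853, c = 704, d = 2545.
OR = (1559·2545)/(1853·704) = 3967655/1304512 = 3.04149
Risk in exposed = 1559/3412 = 0.45692; risk in unexposed = 704/3249 = 0.21668; RR = 2.10870
OR/RR = 3.04149 / 2.10870 = 1.44235
The outcome is not rare, so the OR lies further from 1 than the RR.

1.442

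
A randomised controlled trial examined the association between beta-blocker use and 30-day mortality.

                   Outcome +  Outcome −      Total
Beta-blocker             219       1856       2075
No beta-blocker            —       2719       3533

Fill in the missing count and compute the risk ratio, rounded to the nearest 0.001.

The missing cell is in the unexposed row: 3533 − 2719 = 814.
So a = 219, b = 1856, c = 814, d = 2719.
RR = [a/(a+b)] / [c/(c+d)] = (219/2075) / (814/3533) = 0.10554/0.23040 = 0.45808

0.458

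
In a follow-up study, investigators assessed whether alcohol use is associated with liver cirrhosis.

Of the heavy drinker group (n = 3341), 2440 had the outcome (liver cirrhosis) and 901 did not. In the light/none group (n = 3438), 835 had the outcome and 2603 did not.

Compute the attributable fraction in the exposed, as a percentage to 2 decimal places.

66.74

From the description: a = 2440, b = 901, c = 835, d = 2603.
Risk in exposed = 2440/3341 = 0.73032; risk in unexposed = 835/3438 = 0.24287.
RR = 0.73032/0.24287 = 3.00700
AR% = (RR − 1)/RR × 100 = (3.00700 − 1)/3.00700 × 100 = 66.7442%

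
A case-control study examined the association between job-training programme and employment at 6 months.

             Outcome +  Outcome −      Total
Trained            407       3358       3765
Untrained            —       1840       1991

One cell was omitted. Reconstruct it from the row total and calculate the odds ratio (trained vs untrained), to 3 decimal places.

The missing cell is in the unexposed row: 1991 − 1840 = 151.
So a = 407, b = 3358, c = 151, d = 1840.
OR = (a·d)/(b·c) = (407 × 1840) / (3358 × 151) = 748880 / 507058 = 1.47691

1.477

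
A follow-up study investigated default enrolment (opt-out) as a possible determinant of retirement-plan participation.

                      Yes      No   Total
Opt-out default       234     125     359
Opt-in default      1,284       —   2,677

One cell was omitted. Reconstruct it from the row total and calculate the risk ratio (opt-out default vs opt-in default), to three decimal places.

The missing cell is in the unexposed row: 2677 − 1284 = 1393.
So a = 234, b = 125, c = 1284, d = 1393.
RR = [a/(a+b)] / [c/(c+d)] = (234/359) / (1284/2677) = 0.65181/0.47964 = 1.35895

1.359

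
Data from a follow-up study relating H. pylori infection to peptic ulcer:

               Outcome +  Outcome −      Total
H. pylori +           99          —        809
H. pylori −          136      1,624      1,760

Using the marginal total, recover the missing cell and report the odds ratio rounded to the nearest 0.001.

1.665

The missing cell is in the exposed row: 809 − 99 = 710.
So a = 99, b = 710, c = 136, d = 1624.
OR = (a·d)/(b·c) = (99 × 1624) / (710 × 136) = 160776 / 96560 = 1.66504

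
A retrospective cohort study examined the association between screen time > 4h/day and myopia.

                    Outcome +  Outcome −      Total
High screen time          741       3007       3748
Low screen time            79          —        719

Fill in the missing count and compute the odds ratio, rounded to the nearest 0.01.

The missing cell is in the unexposed row: 719 − 79 = 640.
So a = 741, b = 3007, c = 79, d = 640.
OR = (a·d)/(b·c) = (741 × 640) / (3007 × 79) = 474240 / 237553 = 1.99635

2.00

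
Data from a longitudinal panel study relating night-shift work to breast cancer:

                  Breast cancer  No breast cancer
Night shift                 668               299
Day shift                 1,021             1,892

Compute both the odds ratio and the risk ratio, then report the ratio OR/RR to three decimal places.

2.101

Cells: a = 668, b = 299, c = 1021, d = 1892.
OR = (668·1892)/(299·1021) = 1263856/305279 = 4.14000
Risk in exposed = 668/967 = 0.69080; risk in unexposed = 1021/2913 = 0.35050; RR = 1.97090
OR/RR = 4.14000 / 1.97090 = 2.10056
The outcome is not rare, so the OR lies further from 1 than the RR.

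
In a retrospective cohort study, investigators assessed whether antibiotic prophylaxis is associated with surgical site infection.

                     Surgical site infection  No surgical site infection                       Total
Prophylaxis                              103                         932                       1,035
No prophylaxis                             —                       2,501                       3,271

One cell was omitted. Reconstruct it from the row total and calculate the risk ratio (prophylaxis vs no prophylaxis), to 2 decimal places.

The missing cell is in the unexposed row: 3271 − 2501 = 770.
So a = 103, b = 932, c = 770, d = 2501.
RR = [a/(a+b)] / [c/(c+d)] = (103/1035) / (770/3271) = 0.09952/0.23540 = 0.42275

0.42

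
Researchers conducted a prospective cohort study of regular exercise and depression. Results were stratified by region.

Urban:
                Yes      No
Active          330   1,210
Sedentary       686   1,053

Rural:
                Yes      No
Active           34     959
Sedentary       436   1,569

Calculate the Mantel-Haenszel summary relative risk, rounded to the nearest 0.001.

RR_MH = Σ(aᵢ·n₀ᵢ/nᵢ) / Σ(cᵢ·n₁ᵢ/nᵢ), with n₁ᵢ = aᵢ+bᵢ (exposed), n₀ᵢ = cᵢ+dᵢ (unexposed), nᵢ = n₁ᵢ+n₀ᵢ.
Stratum 1 (Urban): n₁ = 1540, n₀ = 1739, n = 3279; a·n₀/n = 330·1739/3279 = 175.0137; c·n₁/n = 686·1540/3279 = 322.1836
Stratum 2 (Rural): n₁ = 993, n₀ = 2005, n = 2998; a·n₀/n = 34·2005/2998 = 22.7385; c·n₁/n = 436·993/2998 = 144.4123
RR_MH = (175.0137 + 22.7385) / (322.1836 + 144.4123) = 197.7522 / 466.5959 = 0.42382

0.424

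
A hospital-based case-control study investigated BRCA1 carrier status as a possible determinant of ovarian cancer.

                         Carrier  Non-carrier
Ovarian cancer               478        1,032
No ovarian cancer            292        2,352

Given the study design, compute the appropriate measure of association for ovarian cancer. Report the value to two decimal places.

Reading the table with exposure as columns: a = 478 (Carrier, case), b = 292 (Carrier, non-case), c = 1032 (Non-carrier, case), d = 2352.
This is a hospital-based case-control study: participants were sampled on outcome status, so risks in the source population cannot be estimated directly — relative risk is not valid here. The odds ratio is the appropriate measure.
OR = (a·d)/(b·c) = (478 × 2352) / (292 × 1032) = 1124256 / 301344 = 3.73081

3.73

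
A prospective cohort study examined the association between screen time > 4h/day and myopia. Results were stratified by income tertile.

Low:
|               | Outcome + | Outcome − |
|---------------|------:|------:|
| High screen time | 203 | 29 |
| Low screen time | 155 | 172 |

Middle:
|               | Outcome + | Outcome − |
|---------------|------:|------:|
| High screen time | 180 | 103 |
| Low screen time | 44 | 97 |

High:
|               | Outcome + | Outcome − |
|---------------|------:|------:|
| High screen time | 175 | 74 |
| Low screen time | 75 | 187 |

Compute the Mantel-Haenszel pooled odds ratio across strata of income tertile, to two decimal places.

5.67

OR_MH = Σ(aᵢdᵢ/nᵢ) / Σ(bᵢcᵢ/nᵢ), where nᵢ is the stratum total.
Stratum 1 (Low): n = 559; a·d/n = 203·172/559 = 62.4615; b·c/n = 29·155/559 = 8.0411
Stratum 2 (Middle): n = 424; a·d/n = 180·97/424 = 41.1792; b·c/n = 103·44/424 = 10.6887
Stratum 3 (High): n = 511; a·d/n = 175·187/511 = 64.0411; b·c/n = 74·75/511 = 10.8611
OR_MH = (62.4615 + 41.1792 + 64.0411) / (8.0411 + 10.6887 + 10.8611) = 167.6819 / 29.5909 = 5.66667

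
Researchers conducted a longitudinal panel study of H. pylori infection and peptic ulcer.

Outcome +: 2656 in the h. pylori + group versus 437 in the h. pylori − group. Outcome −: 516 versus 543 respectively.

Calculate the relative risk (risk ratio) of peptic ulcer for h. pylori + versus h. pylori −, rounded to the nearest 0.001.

From the description: a = 2656, b = 516, c = 437, d = 543.
Risk in exposed = 2656/3172 = 0.83733; risk in unexposed = 437/980 = 0.44592.
RR = 0.83733 / 0.44592 = 1.87776
The risk among the exposed is 1.88 times that among the unexposed.

1.878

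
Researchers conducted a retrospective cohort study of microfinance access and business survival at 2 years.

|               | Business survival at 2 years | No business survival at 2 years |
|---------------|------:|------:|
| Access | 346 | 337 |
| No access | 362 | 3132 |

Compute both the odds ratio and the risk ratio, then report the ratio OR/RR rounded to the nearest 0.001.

1.817

Cells: a = 346, b = 337, c = 362, d = 3132.
OR = (346·3132)/(337·362) = 1083672/121994 = 8.88299
Risk in exposed = 346/683 = 0.50659; risk in unexposed = 362/3494 = 0.10361; RR = 4.88956
OR/RR = 8.88299 / 4.88956 = 1.81673
The outcome is not rare, so the OR lies further from 1 than the RR.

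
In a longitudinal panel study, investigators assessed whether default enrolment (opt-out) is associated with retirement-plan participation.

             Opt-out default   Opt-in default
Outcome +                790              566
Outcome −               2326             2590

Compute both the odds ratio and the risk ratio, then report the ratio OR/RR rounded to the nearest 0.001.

1.099

Reading the table with exposure as columns: a = 790 (Opt-out default, case), b = 2326 (Opt-out default, non-case), c = 566 (Opt-in default, case), d = 2590.
OR = (790·2590)/(2326·566) = 2046100/1316516 = 1.55418
Risk in exposed = 790/3116 = 0.25353; risk in unexposed = 566/3156 = 0.17934; RR = 1.41368
OR/RR = 1.55418 / 1.41368 = 1.09939
The outcome is not rare, so the OR lies further from 1 than the RR.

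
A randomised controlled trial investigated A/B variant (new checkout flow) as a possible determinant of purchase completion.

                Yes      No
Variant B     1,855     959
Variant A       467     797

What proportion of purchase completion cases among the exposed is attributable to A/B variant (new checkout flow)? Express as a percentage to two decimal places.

Cells: a = 1855, b = 959, c = 467, d = 797.
Risk in exposed = 1855/2814 = 0.65920; risk in unexposed = 467/1264 = 0.36946.
RR = 0.65920/0.36946 = 1.78423
AR% = (RR − 1)/RR × 100 = (1.78423 − 1)/1.78423 × 100 = 43.9533%

43.95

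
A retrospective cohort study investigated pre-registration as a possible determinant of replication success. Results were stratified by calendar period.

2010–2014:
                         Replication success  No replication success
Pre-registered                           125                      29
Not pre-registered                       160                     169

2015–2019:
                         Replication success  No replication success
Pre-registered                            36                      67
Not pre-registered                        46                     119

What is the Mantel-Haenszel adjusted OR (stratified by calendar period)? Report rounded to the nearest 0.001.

2.830

OR_MH = Σ(aᵢdᵢ/nᵢ) / Σ(bᵢcᵢ/nᵢ), where nᵢ is the stratum total.
Stratum 1 (2010–2014): n = 483; a·d/n = 125·169/483 = 43.7371; b·c/n = 29·160/483 = 9.6066
Stratum 2 (2015–2019): n = 268; a·d/n = 36·119/268 = 15.9851; b·c/n = 67·46/268 = 11.5000
OR_MH = (43.7371 + 15.9851) / (9.6066 + 11.5000) = 59.7221 / 21.1066 = 2.82954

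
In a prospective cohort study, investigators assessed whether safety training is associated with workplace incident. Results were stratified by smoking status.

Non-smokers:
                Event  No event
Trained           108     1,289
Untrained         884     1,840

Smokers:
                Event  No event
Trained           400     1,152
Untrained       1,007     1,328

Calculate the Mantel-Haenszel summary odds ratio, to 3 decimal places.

0.322

OR_MH = Σ(aᵢdᵢ/nᵢ) / Σ(bᵢcᵢ/nᵢ), where nᵢ is the stratum total.
Stratum 1 (Non-smokers): n = 4121; a·d/n = 108·1840/4121 = 48.2213; b·c/n = 1289·884/4121 = 276.5047
Stratum 2 (Smokers): n = 3887; a·d/n = 400·1328/3887 = 136.6607; b·c/n = 1152·1007/3887 = 298.4471
OR_MH = (48.2213 + 136.6607) / (276.5047 + 298.4471) = 184.8820 / 574.9519 = 0.32156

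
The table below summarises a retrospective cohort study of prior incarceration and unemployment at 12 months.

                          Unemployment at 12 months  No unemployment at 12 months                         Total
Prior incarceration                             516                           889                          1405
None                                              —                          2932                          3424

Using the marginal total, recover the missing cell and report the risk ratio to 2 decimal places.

The missing cell is in the unexposed row: 3424 − 2932 = 492.
So a = 516, b = 889, c = 492, d = 2932.
RR = [a/(a+b)] / [c/(c+d)] = (516/1405) / (492/3424) = 0.36726/0.14369 = 2.55589

2.56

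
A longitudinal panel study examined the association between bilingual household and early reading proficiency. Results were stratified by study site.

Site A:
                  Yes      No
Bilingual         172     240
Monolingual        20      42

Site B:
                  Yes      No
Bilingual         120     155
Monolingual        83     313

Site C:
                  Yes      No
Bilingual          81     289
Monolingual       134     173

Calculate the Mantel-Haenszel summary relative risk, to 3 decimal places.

1.043

RR_MH = Σ(aᵢ·n₀ᵢ/nᵢ) / Σ(cᵢ·n₁ᵢ/nᵢ), with n₁ᵢ = aᵢ+bᵢ (exposed), n₀ᵢ = cᵢ+dᵢ (unexposed), nᵢ = n₁ᵢ+n₀ᵢ.
Stratum 1 (Site A): n₁ = 412, n₀ = 62, n = 474; a·n₀/n = 172·62/474 = 22.4979; c·n₁/n = 20·412/474 = 17.3840
Stratum 2 (Site B): n₁ = 275, n₀ = 396, n = 671; a·n₀/n = 120·396/671 = 70.8197; c·n₁/n = 83·275/671 = 34.0164
Stratum 3 (Site C): n₁ = 370, n₀ = 307, n = 677; a·n₀/n = 81·307/677 = 36.7312; c·n₁/n = 134·370/677 = 73.2349
RR_MH = (22.4979 + 70.8197 + 36.7312) / (17.3840 + 34.0164 + 73.2349) = 130.0487 / 124.6352 = 1.04343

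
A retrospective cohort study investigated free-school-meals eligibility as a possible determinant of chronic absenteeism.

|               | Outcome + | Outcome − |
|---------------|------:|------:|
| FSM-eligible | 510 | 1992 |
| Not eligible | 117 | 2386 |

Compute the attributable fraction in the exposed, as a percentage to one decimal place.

Cells: a = 510, b = 1992, c = 117, d = 2386.
Risk in exposed = 510/2502 = 0.20384; risk in unexposed = 117/2503 = 0.04674.
RR = 0.20384/0.04674 = 4.36072
AR% = (RR − 1)/RR × 100 = (4.36072 − 1)/4.36072 × 100 = 77.0680%

77.1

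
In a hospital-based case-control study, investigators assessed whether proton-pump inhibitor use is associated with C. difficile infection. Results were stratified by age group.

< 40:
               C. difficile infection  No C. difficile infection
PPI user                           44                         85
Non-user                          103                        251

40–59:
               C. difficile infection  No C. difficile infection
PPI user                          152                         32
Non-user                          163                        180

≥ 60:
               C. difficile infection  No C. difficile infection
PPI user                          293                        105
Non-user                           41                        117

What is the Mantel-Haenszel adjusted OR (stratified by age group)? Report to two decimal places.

OR_MH = Σ(aᵢdᵢ/nᵢ) / Σ(bᵢcᵢ/nᵢ), where nᵢ is the stratum total.
Stratum 1 (< 40): n = 483; a·d/n = 44·251/483 = 22.8654; b·c/n = 85·103/483 = 18.1263
Stratum 2 (40–59): n = 527; a·d/n = 152·180/527 = 51.9165; b·c/n = 32·163/527 = 9.8975
Stratum 3 (≥ 60): n = 556; a·d/n = 293·117/556 = 61.6565; b·c/n = 105·41/556 = 7.7428
OR_MH = (22.8654 + 51.9165 + 61.6565) / (18.1263 + 9.8975 + 7.7428) = 136.4384 / 35.7666 = 3.81468

3.81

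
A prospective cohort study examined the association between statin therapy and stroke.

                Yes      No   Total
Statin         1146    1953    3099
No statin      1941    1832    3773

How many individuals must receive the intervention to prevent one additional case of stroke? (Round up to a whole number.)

7

Risk in treated group = 1146/3099 = 0.36980; risk in control = 1941/3773 = 0.51444.
Absolute risk reduction = 0.51444 − 0.36980 = 0.14465
NNT = 1 / ARR = 1 / 0.14465 = 6.913 → round up → 7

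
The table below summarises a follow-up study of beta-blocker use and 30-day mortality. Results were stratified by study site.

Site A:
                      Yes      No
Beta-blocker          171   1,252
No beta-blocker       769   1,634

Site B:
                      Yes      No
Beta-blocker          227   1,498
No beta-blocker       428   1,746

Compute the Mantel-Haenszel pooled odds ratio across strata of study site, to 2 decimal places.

OR_MH = Σ(aᵢdᵢ/nᵢ) / Σ(bᵢcᵢ/nᵢ), where nᵢ is the stratum total.
Stratum 1 (Site A): n = 3826; a·d/n = 171·1634/3826 = 73.0303; b·c/n = 1252·769/3826 = 251.6435
Stratum 2 (Site B): n = 3899; a·d/n = 227·1746/3899 = 101.6522; b·c/n = 1498·428/3899 = 164.4381
OR_MH = (73.0303 + 101.6522) / (251.6435 + 164.4381) = 174.6825 / 416.0816 = 0.41983

0.42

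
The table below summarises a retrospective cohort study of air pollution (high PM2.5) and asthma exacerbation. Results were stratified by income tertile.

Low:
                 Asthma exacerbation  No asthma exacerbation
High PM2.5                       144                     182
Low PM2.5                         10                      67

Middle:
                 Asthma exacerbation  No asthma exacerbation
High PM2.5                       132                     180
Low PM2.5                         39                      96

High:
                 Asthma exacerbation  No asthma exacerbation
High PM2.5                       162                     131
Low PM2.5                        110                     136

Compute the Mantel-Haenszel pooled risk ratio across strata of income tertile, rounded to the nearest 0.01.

1.49

RR_MH = Σ(aᵢ·n₀ᵢ/nᵢ) / Σ(cᵢ·n₁ᵢ/nᵢ), with n₁ᵢ = aᵢ+bᵢ (exposed), n₀ᵢ = cᵢ+dᵢ (unexposed), nᵢ = n₁ᵢ+n₀ᵢ.
Stratum 1 (Low): n₁ = 326, n₀ = 77, n = 403; a·n₀/n = 144·77/403 = 27.5136; c·n₁/n = 10·326/403 = 8.0893
Stratum 2 (Middle): n₁ = 312, n₀ = 135, n = 447; a·n₀/n = 132·135/447 = 39.8658; c·n₁/n = 39·312/447 = 27.2215
Stratum 3 (High): n₁ = 293, n₀ = 246, n = 539; a·n₀/n = 162·246/539 = 73.9369; c·n₁/n = 110·293/539 = 59.7959
RR_MH = (27.5136 + 39.8658 + 73.9369) / (8.0893 + 27.2215 + 59.7959) = 141.3163 / 95.1067 = 1.48587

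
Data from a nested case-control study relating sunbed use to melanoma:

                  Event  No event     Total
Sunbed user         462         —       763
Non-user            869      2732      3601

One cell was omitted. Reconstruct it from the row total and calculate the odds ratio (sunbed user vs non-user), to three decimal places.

The missing cell is in the exposed row: 763 − 462 = 301.
So a = 462, b = 301, c = 869, d = 2732.
OR = (a·d)/(b·c) = (462 × 2732) / (301 × 869) = 1262184 / 261569 = 4.82543

4.825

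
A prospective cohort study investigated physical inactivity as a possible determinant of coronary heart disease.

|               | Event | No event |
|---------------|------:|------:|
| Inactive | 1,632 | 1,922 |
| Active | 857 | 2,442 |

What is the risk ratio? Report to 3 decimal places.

1.768

Cells: a = 1632, b = 1922, c = 857, d = 2442.
Risk in exposed = 1632/3554 = 0.45920; risk in unexposed = 857/3299 = 0.25978.
RR = 0.45920 / 0.25978 = 1.76768
The risk among the exposed is 1.77 times that among the unexposed.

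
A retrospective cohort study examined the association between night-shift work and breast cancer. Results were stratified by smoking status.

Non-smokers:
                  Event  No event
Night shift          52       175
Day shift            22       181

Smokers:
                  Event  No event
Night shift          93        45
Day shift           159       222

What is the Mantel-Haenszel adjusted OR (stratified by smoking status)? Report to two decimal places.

2.71

OR_MH = Σ(aᵢdᵢ/nᵢ) / Σ(bᵢcᵢ/nᵢ), where nᵢ is the stratum total.
Stratum 1 (Non-smokers): n = 430; a·d/n = 52·181/430 = 21.8884; b·c/n = 175·22/430 = 8.9535
Stratum 2 (Smokers): n = 519; a·d/n = 93·222/519 = 39.7803; b·c/n = 45·159/519 = 13.7861
OR_MH = (21.8884 + 39.7803) / (8.9535 + 13.7861) = 61.6687 / 22.7396 = 2.71195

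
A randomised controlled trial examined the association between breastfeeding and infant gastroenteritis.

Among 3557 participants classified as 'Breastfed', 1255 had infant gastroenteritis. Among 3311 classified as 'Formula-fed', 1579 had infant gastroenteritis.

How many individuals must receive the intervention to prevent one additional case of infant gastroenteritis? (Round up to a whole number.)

9

Risk in treated group = 1255/3557 = 0.35283; risk in control = 1579/3311 = 0.47690.
Absolute risk reduction = 0.47690 − 0.35283 = 0.12407
NNT = 1 / ARR = 1 / 0.12407 = 8.060 → round up → 9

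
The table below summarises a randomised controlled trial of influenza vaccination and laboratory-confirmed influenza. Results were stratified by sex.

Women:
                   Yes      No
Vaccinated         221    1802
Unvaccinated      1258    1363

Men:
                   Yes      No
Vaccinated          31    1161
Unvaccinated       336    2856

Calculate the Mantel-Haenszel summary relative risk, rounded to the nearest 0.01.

0.23

RR_MH = Σ(aᵢ·n₀ᵢ/nᵢ) / Σ(cᵢ·n₁ᵢ/nᵢ), with n₁ᵢ = aᵢ+bᵢ (exposed), n₀ᵢ = cᵢ+dᵢ (unexposed), nᵢ = n₁ᵢ+n₀ᵢ.
Stratum 1 (Women): n₁ = 2023, n₀ = 2621, n = 4644; a·n₀/n = 221·2621/4644 = 124.7289; c·n₁/n = 1258·2023/4644 = 548.0047
Stratum 2 (Men): n₁ = 1192, n₀ = 3192, n = 4384; a·n₀/n = 31·3192/4384 = 22.5712; c·n₁/n = 336·1192/4384 = 91.3577
RR_MH = (124.7289 + 22.5712) / (548.0047 + 91.3577) = 147.3001 / 639.3624 = 0.23039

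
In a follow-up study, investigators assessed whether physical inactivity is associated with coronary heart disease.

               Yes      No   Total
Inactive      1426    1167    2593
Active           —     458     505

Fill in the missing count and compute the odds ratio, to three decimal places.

The missing cell is in the unexposed row: 505 − 458 = 47.
So a = 1426, b = 1167, c = 47, d = 458.
OR = (a·d)/(b·c) = (1426 × 458) / (1167 × 47) = 653108 / 54849 = 11.90738

11.907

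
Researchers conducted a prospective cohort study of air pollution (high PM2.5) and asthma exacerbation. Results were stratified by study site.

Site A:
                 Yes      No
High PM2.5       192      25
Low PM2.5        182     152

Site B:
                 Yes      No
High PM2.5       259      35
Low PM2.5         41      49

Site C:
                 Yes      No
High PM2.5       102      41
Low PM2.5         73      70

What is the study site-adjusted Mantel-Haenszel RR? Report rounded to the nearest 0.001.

RR_MH = Σ(aᵢ·n₀ᵢ/nᵢ) / Σ(cᵢ·n₁ᵢ/nᵢ), with n₁ᵢ = aᵢ+bᵢ (exposed), n₀ᵢ = cᵢ+dᵢ (unexposed), nᵢ = n₁ᵢ+n₀ᵢ.
Stratum 1 (Site A): n₁ = 217, n₀ = 334, n = 551; a·n₀/n = 192·334/551 = 116.3848; c·n₁/n = 182·217/551 = 71.6770
Stratum 2 (Site B): n₁ = 294, n₀ = 90, n = 384; a·n₀/n = 259·90/384 = 60.7031; c·n₁/n = 41·294/384 = 31.3906
Stratum 3 (Site C): n₁ = 143, n₀ = 143, n = 286; a·n₀/n = 102·143/286 = 51.0000; c·n₁/n = 73·143/286 = 36.5000
RR_MH = (116.3848 + 60.7031 + 51.0000) / (71.6770 + 31.3906 + 36.5000) = 228.0879 / 139.5676 = 1.63425

1.634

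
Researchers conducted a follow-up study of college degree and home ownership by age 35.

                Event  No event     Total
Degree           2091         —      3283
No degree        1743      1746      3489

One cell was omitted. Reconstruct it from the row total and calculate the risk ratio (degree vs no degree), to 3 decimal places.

The missing cell is in the exposed row: 3283 − 2091 = 1192.
So a = 2091, b = 1192, c = 1743, d = 1746.
RR = [a/(a+b)] / [c/(c+d)] = (2091/3283) / (1743/3489) = 0.63692/0.49957 = 1.27493

1.275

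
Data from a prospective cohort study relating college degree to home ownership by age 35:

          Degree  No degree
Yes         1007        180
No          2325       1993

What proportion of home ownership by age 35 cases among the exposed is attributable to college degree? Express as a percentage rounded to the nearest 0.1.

72.6

Reading the table with exposure as columns: a = 1007 (Degree, case), b = 2325 (Degree, non-case), c = 180 (No degree, case), d = 1993.
Risk in exposed = 1007/3332 = 0.30222; risk in unexposed = 180/2173 = 0.08283.
RR = 0.30222/0.08283 = 3.64848
AR% = (RR − 1)/RR × 100 = (3.64848 − 1)/3.64848 × 100 = 72.5913%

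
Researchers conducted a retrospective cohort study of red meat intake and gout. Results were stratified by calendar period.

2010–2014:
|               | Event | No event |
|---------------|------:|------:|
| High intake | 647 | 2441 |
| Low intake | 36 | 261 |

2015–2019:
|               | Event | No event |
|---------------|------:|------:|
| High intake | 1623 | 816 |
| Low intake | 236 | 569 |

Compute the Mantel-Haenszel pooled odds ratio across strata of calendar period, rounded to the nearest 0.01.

OR_MH = Σ(aᵢdᵢ/nᵢ) / Σ(bᵢcᵢ/nᵢ), where nᵢ is the stratum total.
Stratum 1 (2010–2014): n = 3385; a·d/n = 647·261/3385 = 49.8869; b·c/n = 2441·36/3385 = 25.9604
Stratum 2 (2015–2019): n = 3244; a·d/n = 1623·569/3244 = 284.6754; b·c/n = 816·236/3244 = 59.3637
OR_MH = (49.8869 + 284.6754) / (25.9604 + 59.3637) = 334.5623 / 85.3242 = 3.92107

3.92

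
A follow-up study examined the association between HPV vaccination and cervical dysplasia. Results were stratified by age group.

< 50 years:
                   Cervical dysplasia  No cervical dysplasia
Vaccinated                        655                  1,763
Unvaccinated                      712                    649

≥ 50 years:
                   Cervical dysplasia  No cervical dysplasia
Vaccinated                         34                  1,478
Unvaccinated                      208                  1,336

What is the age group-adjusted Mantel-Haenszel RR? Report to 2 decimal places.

RR_MH = Σ(aᵢ·n₀ᵢ/nᵢ) / Σ(cᵢ·n₁ᵢ/nᵢ), with n₁ᵢ = aᵢ+bᵢ (exposed), n₀ᵢ = cᵢ+dᵢ (unexposed), nᵢ = n₁ᵢ+n₀ᵢ.
Stratum 1 (< 50 years): n₁ = 2418, n₀ = 1361, n = 3779; a·n₀/n = 655·1361/3779 = 235.8971; c·n₁/n = 712·2418/3779 = 455.5745
Stratum 2 (≥ 50 years): n₁ = 1512, n₀ = 1544, n = 3056; a·n₀/n = 34·1544/3056 = 17.1780; c·n₁/n = 208·1512/3056 = 102.9110
RR_MH = (235.8971 + 17.1780) / (455.5745 + 102.9110) = 253.0751 / 558.4855 = 0.45315

0.45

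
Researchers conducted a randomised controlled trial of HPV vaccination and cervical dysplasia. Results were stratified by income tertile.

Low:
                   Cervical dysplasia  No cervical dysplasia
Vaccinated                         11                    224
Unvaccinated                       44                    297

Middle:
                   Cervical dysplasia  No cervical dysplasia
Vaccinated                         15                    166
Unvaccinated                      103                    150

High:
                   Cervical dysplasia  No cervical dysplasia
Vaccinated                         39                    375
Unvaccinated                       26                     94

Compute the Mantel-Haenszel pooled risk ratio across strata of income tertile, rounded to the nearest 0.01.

0.30

RR_MH = Σ(aᵢ·n₀ᵢ/nᵢ) / Σ(cᵢ·n₁ᵢ/nᵢ), with n₁ᵢ = aᵢ+bᵢ (exposed), n₀ᵢ = cᵢ+dᵢ (unexposed), nᵢ = n₁ᵢ+n₀ᵢ.
Stratum 1 (Low): n₁ = 235, n₀ = 341, n = 576; a·n₀/n = 11·341/576 = 6.5122; c·n₁/n = 44·235/576 = 17.9514
Stratum 2 (Middle): n₁ = 181, n₀ = 253, n = 434; a·n₀/n = 15·253/434 = 8.7442; c·n₁/n = 103·181/434 = 42.9562
Stratum 3 (High): n₁ = 414, n₀ = 120, n = 534; a·n₀/n = 39·120/534 = 8.7640; c·n₁/n = 26·414/534 = 20.1573
RR_MH = (6.5122 + 8.7442 + 8.7640) / (17.9514 + 42.9562 + 20.1573) = 24.0204 / 81.0649 = 0.29631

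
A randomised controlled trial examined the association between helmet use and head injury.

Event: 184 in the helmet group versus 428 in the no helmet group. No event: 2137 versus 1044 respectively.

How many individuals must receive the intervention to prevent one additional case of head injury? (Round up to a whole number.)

5

Risk in treated group = 184/2321 = 0.07928; risk in control = 428/1472 = 0.29076.
Absolute risk reduction = 0.29076 − 0.07928 = 0.21148
NNT = 1 / ARR = 1 / 0.21148 = 4.728 → round up → 5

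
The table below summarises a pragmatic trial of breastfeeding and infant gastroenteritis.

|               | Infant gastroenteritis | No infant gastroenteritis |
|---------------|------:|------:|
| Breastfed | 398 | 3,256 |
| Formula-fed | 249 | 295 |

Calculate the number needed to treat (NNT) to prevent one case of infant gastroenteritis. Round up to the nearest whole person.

Risk in treated group = 398/3654 = 0.10892; risk in control = 249/544 = 0.45772.
Absolute risk reduction = 0.45772 − 0.10892 = 0.34880
NNT = 1 / ARR = 1 / 0.34880 = 2.867 → round up → 3

3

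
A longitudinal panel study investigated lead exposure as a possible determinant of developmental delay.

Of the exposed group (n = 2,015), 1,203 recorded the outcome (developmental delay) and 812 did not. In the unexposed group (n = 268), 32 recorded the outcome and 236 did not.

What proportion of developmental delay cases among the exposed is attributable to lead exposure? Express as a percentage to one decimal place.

From the description: a = 1203, b = 812, c = 32, d = 236.
Risk in exposed = 1203/2015 = 0.59702; risk in unexposed = 32/268 = 0.11940.
RR = 0.59702/0.11940 = 5.00006
AR% = (RR − 1)/RR × 100 = (5.00006 − 1)/5.00006 × 100 = 80.0002%

80.0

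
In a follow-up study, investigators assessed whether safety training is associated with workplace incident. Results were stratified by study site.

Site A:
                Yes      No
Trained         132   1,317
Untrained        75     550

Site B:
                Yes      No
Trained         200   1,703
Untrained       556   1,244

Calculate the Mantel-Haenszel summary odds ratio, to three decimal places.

0.337

OR_MH = Σ(aᵢdᵢ/nᵢ) / Σ(bᵢcᵢ/nᵢ), where nᵢ is the stratum total.
Stratum 1 (Site A): n = 2074; a·d/n = 132·550/2074 = 35.0048; b·c/n = 1317·75/2074 = 47.6254
Stratum 2 (Site B): n = 3703; a·d/n = 200·1244/3703 = 67.1888; b·c/n = 1703·556/3703 = 255.7029
OR_MH = (35.0048 + 67.1888) / (47.6254 + 255.7029) = 102.1936 / 303.3283 = 0.33691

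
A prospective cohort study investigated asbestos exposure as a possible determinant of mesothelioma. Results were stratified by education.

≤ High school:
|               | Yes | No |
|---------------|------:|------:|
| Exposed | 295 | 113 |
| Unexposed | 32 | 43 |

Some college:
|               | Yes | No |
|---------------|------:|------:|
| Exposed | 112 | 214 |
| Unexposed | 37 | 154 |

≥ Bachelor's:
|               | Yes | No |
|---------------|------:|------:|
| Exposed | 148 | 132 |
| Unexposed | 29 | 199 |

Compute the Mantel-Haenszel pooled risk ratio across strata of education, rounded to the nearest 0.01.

2.32

RR_MH = Σ(aᵢ·n₀ᵢ/nᵢ) / Σ(cᵢ·n₁ᵢ/nᵢ), with n₁ᵢ = aᵢ+bᵢ (exposed), n₀ᵢ = cᵢ+dᵢ (unexposed), nᵢ = n₁ᵢ+n₀ᵢ.
Stratum 1 (≤ High school): n₁ = 408, n₀ = 75, n = 483; a·n₀/n = 295·75/483 = 45.8075; c·n₁/n = 32·408/483 = 27.0311
Stratum 2 (Some college): n₁ = 326, n₀ = 191, n = 517; a·n₀/n = 112·191/517 = 41.3772; c·n₁/n = 37·326/517 = 23.3308
Stratum 3 (≥ Bachelor's): n₁ = 280, n₀ = 228, n = 508; a·n₀/n = 148·228/508 = 66.4252; c·n₁/n = 29·280/508 = 15.9843
RR_MH = (45.8075 + 41.3772 + 66.4252) / (27.0311 + 23.3308 + 15.9843) = 153.6098 / 66.3461 = 2.31528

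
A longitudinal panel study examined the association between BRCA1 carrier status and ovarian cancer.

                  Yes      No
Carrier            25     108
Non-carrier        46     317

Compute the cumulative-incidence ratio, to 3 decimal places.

1.483

Cells: a = 25, b = 108, c = 46, d = 317.
Risk in exposed = 25/133 = 0.18797; risk in unexposed = 46/363 = 0.12672.
RR = 0.18797 / 0.12672 = 1.48333
The risk among the exposed is 1.48 times that among the unexposed.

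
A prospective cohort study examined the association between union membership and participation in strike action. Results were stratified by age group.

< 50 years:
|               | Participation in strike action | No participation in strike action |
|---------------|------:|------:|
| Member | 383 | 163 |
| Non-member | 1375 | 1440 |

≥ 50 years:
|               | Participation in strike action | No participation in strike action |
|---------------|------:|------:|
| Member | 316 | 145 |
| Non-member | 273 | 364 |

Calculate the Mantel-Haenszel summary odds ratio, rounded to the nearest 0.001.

OR_MH = Σ(aᵢdᵢ/nᵢ) / Σ(bᵢcᵢ/nᵢ), where nᵢ is the stratum total.
Stratum 1 (< 50 years): n = 3361; a·d/n = 383·1440/3361 = 164.0940; b·c/n = 163·1375/3361 = 66.6840
Stratum 2 (≥ 50 years): n = 1098; a·d/n = 316·364/1098 = 104.7577; b·c/n = 145·273/1098 = 36.0519
OR_MH = (164.0940 + 104.7577) / (66.6840 + 36.0519) = 268.8518 / 102.7359 = 2.61692

2.617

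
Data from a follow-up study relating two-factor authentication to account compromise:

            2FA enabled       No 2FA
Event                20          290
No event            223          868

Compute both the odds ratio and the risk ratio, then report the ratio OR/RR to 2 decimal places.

Reading the table with exposure as columns: a = 20 (2FA enabled, case), b = 223 (2FA enabled, non-case), c = 290 (No 2FA, case), d = 868.
OR = (20·868)/(223·290) = 17360/64670 = 0.26844
Risk in exposed = 20/243 = 0.08230; risk in unexposed = 290/1158 = 0.25043; RR = 0.32865
OR/RR = 0.26844 / 0.32865 = 0.81679
The outcome is not rare, so the OR lies further from 1 than the RR.

0.82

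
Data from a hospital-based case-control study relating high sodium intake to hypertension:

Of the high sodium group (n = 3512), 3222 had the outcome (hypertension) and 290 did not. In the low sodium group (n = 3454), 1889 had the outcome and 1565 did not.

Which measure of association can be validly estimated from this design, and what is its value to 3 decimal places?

From the description: a = 3222, b = 290, c = 1889, d = 1565.
This is a hospital-based case-control study: participants were sampled on outcome status, so risks in the source population cannot be estimated directly — relative risk is not valid here. The odds ratio is the appropriate measure.
OR = (a·d)/(b·c) = (3222 × 1565) / (290 × 1889) = 5042430 / 547810 = 9.20471

9.205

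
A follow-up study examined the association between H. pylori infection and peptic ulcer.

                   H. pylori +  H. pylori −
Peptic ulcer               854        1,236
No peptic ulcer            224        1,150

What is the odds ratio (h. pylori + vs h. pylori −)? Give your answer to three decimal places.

Reading the table with exposure as columns: a = 854 (H. pylori +, case), b = 224 (H. pylori +, non-case), c = 1236 (H. pylori −, case), d = 1150.
OR = (a·d)/(b·c) = (854 × 1150) / (224 × 1236) = 982100 / 276864 = 3.54723
The odds of peptic ulcer are about 3.55 times as high in the h. pylori + group.

3.547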